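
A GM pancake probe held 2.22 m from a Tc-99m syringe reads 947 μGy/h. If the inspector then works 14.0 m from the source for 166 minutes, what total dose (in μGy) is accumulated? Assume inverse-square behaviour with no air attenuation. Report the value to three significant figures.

65.9 μGy

Using I₁d₁² = I₂d₂², rate at 14.0 m:
947 × (2.22/14.0)² = 947 × 0.02514 = 23.81 μGy/h.
Dose = rate × time = 23.81 μGy/h × 2.767 h = 65.88 μGy.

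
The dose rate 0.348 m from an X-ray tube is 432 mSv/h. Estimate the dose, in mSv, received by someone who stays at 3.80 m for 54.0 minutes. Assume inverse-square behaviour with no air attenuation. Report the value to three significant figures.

Applying the 1/r² law, rate at 3.80 m:
432 × (0.348/3.80)² = 432 × 0.008387 = 3.623 mSv/h.
Dose = rate × time = 3.623 mSv/h × 0.9000 h = 3.261 mSv.

3.26 mSv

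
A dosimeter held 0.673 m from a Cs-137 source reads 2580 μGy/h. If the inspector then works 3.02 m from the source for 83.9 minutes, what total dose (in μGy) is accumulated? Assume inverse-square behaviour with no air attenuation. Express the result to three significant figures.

Intensity scales as (d₁/d₂)², so rate at 3.02 m:
(0.673/3.02)² = 0.04966, so 2580 × 0.04966 = 128.1 μGy/h.
Dose = rate × time = 128.1 μGy/h × 1.398 h = 179.1 μGy.

179 μGy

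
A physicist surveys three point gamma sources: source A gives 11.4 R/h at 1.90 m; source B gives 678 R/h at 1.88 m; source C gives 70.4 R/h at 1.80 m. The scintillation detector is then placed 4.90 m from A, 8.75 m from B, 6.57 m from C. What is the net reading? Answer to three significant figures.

38.3 R/h

By superposition, sum each source's inverse-square contribution:
A: 11.4 × (1.90/4.90)² = 1.714 R/h
B: 678 × (1.88/8.75)² = 31.30 R/h
C: 70.4 × (1.80/6.57)² = 5.284 R/h
Total = 1.714 + 31.30 + 5.284 = 38.30 R/h.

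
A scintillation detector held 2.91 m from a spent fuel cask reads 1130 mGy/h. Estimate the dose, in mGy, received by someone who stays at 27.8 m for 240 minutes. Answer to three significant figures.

49.5 mGy

Since intensity falls as 1/r², rate at 27.8 m:
(2.91/27.8)² = 0.01096, so 1130 × 0.01096 = 12.38 mGy/h.
Dose = rate × time = 12.38 mGy/h × 4.000 h = 49.52 mGy.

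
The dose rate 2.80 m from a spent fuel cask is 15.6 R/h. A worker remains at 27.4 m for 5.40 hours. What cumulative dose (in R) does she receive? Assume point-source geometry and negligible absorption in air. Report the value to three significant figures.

0.880 R

Applying the 1/r² law, rate at 27.4 m:
15.6 × (2.80/27.4)² = 15.6 × 0.01044 = 0.1629 R/h.
Dose = rate × time = 0.1629 R/h × 5.400 h = 0.8797 R.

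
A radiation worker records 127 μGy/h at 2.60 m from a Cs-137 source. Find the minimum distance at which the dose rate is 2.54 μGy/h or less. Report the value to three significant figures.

Intensity scales as (d₁/d₂)², so d₂ = d₁·√(I₁/I₂).
I₁/I₂ = 127/2.54 = 50.00, so d₂ = 2.60 × √50.00 = 18.38 m.

18.4 m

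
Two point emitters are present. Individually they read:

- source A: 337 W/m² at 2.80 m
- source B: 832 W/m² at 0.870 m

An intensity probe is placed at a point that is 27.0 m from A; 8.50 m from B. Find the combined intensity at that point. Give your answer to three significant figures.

By superposition, sum each source's inverse-square contribution:
A: 337 × (2.80/27.0)² = 3.624 W/m²
B: 832 × (0.870/8.50)² = 8.716 W/m²
Total = 3.624 + 8.716 = 12.34 W/m².

12.3 W/m²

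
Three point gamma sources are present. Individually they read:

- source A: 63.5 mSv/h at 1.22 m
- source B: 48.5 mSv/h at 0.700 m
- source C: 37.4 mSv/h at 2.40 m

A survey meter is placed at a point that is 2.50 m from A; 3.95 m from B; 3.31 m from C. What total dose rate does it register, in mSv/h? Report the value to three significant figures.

Each source contributes Iᵢ·(dᵢ/rᵢ)²; contributions add.
A: 63.5 × (1.22/2.50)² = 15.12 mSv/h
B: 48.5 × (0.700/3.95)² = 1.523 mSv/h
C: 37.4 × (2.40/3.31)² = 19.66 mSv/h
Total = 15.12 + 1.523 + 19.66 = 36.30 mSv/h.

36.3 mSv/h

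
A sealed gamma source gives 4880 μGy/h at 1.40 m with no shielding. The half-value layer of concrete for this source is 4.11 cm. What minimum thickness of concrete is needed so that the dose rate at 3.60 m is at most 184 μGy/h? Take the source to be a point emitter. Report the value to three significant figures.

8.24 cm

At 3.60 m, distance alone gives 4880 × (1.40/3.60)² = 4880 × 0.1512 = 737.9 μGy/h.
Further attenuation needed: 737.9/184 = 4.010.
n = log₂(4.010) = 2.004 half-value layers.
Thickness = 2.004 × 4.11 cm = 8.236 cm.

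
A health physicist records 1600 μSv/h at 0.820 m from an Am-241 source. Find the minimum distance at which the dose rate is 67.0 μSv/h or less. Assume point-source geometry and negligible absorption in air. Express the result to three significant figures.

4.01 m

Intensity scales as (d₁/d₂)², so d₂ = d₁·√(I₁/I₂).
I₁/I₂ = 1600/67.0 = 23.88, so d₂ = 0.820 × √23.88 = 4.007 m.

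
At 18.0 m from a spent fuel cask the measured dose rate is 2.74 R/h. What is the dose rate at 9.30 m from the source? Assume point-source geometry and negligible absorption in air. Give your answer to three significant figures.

Intensity scales as (d₁/d₂)², so scaling from 18.0 m to 9.30 m:
2.74 × (18.0/9.30)² = 2.74 × 3.746 = 10.26 R/h.

10.3 R/h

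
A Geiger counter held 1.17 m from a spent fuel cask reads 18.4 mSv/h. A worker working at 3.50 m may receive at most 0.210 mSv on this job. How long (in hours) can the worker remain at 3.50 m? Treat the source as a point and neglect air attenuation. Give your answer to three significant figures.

0.102 h

Since intensity falls as 1/r², rate at 3.50 m:
(1.17/3.50)² = 0.1117, so 18.4 × 0.1117 = 2.055 mSv/h.
Stay time = 0.210 mSv ÷ 2.055 mSv/h = 0.1022 h.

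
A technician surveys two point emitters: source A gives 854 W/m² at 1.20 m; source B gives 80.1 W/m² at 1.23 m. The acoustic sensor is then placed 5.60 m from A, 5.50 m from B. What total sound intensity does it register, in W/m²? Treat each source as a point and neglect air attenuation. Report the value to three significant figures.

Each source contributes Iᵢ·(dᵢ/rᵢ)²; contributions add.
A: 854 × (1.20/5.60)² = 39.21 W/m²
B: 80.1 × (1.23/5.50)² = 4.006 W/m²
Total = 39.21 + 4.006 = 43.22 W/m².

43.2 W/m²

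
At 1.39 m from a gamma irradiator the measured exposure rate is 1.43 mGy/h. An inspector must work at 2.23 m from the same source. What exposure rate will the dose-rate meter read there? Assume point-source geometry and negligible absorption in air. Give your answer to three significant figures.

Since intensity falls as 1/r², scaling from 1.39 m to 2.23 m:
(1.39/2.23)² = 0.3885, so 1.43 × 0.3885 = 0.5556 mGy/h.

0.556 mGy/h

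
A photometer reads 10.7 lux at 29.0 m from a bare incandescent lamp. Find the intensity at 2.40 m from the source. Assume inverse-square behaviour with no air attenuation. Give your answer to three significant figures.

1560 lux

Intensity scales as (d₁/d₂)², so the rate at 2.40 m is
(29.0/2.40)² = 146.0, so 10.7 × 146.0 = 1562 lux.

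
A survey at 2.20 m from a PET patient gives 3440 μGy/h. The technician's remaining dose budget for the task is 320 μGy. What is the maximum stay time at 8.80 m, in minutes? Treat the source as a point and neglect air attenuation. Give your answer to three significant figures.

89.3 min

Applying the 1/r² law, rate at 8.80 m:
(2.20/8.80)² = 0.06250, so 3440 × 0.06250 = 215.0 μGy/h.
Stay time = 320 μGy ÷ 215.0 μGy/h = 1.488 h = 89.28 min.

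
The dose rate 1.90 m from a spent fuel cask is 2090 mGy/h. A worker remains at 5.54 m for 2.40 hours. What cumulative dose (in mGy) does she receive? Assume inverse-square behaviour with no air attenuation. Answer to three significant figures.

590 mGy

Applying the 1/r² law, rate at 5.54 m:
(1.90/5.54)² = 0.1176, so 2090 × 0.1176 = 245.8 mGy/h.
Dose = rate × time = 245.8 mGy/h × 2.400 h = 589.9 mGy.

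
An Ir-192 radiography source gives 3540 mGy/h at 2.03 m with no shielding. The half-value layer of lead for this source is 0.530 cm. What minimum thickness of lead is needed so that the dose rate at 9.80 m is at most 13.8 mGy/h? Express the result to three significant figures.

At 9.80 m, distance alone gives 3540 × (2.03/9.80)² = 3540 × 0.04291 = 151.9 mGy/h.
Further attenuation needed: 151.9/13.8 = 11.01.
n = log₂(11.01) = 3.461 half-value layers.
Thickness = 3.461 × 0.530 cm = 1.834 cm.

1.83 cm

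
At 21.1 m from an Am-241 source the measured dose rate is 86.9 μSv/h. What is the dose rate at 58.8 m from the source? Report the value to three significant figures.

11.2 μSv/h

Using I₁d₁² = I₂d₂², scaling from 21.1 m to 58.8 m:
86.9 × (21.1/58.8)² = 86.9 × 0.1288 = 11.19 μSv/h.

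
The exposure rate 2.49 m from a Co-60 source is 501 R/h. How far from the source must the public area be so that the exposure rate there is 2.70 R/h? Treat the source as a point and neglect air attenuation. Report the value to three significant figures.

33.9 m

Since intensity falls as 1/r², d₂ = d₁·√(I₁/I₂).
I₁/I₂ = 501/2.70 = 185.6, so d₂ = 2.49 × √185.6 = 33.92 m.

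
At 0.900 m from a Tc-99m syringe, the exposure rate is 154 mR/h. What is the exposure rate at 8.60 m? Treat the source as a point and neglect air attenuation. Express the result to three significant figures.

Intensity scales as (d₁/d₂)², so the rate at 8.60 m is
154 × (0.900/8.60)² = 154 × 0.01095 = 1.686 mR/h.

1.69 mR/h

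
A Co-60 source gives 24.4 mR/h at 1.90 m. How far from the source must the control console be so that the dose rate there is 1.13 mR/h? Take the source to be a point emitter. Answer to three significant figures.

8.83 m

Applying the 1/r² law, d₂ = d₁·√(I₁/I₂).
I₁/I₂ = 24.4/1.13 = 21.59, so d₂ = 1.90 × √21.59 = 8.828 m.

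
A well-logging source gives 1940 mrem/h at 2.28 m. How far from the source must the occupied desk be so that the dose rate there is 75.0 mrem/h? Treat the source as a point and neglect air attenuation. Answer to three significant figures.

Applying the 1/r² law, d₂ = d₁·√(I₁/I₂).
I₁/I₂ = 1940/75.0 = 25.87, so d₂ = 2.28 × √25.87 = 11.60 m.

11.6 m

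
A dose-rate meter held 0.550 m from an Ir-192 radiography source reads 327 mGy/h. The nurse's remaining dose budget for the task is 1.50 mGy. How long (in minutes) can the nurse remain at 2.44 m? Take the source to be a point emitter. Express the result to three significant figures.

Since intensity falls as 1/r², rate at 2.44 m:
327 × (0.550/2.44)² = 327 × 0.05081 = 16.61 mGy/h.
Stay time = 1.50 mGy ÷ 16.61 mGy/h = 0.09031 h = 5.419 min.

5.42 min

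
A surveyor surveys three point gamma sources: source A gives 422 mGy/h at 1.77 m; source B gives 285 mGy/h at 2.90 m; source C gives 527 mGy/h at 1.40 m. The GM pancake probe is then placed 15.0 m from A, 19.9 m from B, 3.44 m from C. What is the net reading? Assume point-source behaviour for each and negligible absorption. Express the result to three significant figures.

By superposition, sum each source's inverse-square contribution:
A: 422 × (1.77/15.0)² = 5.876 mGy/h
B: 285 × (2.90/19.9)² = 6.052 mGy/h
C: 527 × (1.40/3.44)² = 87.29 mGy/h
Total = 5.876 + 6.052 + 87.29 = 99.22 mGy/h.

99.2 mGy/h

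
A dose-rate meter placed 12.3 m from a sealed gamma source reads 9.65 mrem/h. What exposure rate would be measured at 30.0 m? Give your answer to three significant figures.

1.62 mrem/h

Since intensity falls as 1/r², scaling from 12.3 m to 30.0 m:
(12.3/30.0)² = 0.1681, so 9.65 × 0.1681 = 1.622 mrem/h.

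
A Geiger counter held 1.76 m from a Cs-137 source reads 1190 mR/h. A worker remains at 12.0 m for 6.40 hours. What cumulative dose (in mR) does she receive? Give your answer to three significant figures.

Since intensity falls as 1/r², rate at 12.0 m:
(1.76/12.0)² = 0.02151, so 1190 × 0.02151 = 25.60 mR/h.
Dose = rate × time = 25.60 mR/h × 6.400 h = 163.8 mR.

164 mR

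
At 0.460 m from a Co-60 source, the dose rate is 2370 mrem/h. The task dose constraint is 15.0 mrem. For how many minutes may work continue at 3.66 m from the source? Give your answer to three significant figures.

Using I₁d₁² = I₂d₂², rate at 3.66 m:
2370 × (0.460/3.66)² = 2370 × 0.01580 = 37.45 mrem/h.
Stay time = 15.0 mrem ÷ 37.45 mrem/h = 0.4005 h = 24.03 min.

24.0 min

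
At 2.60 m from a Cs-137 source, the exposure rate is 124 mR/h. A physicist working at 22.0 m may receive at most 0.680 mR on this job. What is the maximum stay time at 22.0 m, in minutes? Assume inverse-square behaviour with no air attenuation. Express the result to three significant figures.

23.6 min

By the inverse-square law, rate at 22.0 m:
(2.60/22.0)² = 0.01397, so 124 × 0.01397 = 1.732 mR/h.
Stay time = 0.680 mR ÷ 1.732 mR/h = 0.3926 h = 23.56 min.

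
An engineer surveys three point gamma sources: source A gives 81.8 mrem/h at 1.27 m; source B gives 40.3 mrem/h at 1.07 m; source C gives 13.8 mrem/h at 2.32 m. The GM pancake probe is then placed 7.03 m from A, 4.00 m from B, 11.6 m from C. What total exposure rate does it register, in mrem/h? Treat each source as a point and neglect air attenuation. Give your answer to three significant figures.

6.11 mrem/h

By superposition, sum each source's inverse-square contribution:
A: 81.8 × (1.27/7.03)² = 2.670 mrem/h
B: 40.3 × (1.07/4.00)² = 2.884 mrem/h
C: 13.8 × (2.32/11.6)² = 0.5520 mrem/h
Total = 2.670 + 2.884 + 0.5520 = 6.106 mrem/h.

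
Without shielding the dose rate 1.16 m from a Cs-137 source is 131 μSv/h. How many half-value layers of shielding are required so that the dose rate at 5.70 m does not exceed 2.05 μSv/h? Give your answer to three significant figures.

At 5.70 m, distance alone gives (1.16/5.70)² = 0.04142, so 131 × 0.04142 = 5.426 μSv/h.
Further attenuation needed: 5.426/2.05 = 2.647.
n = log₂(2.647) = 1.404 half-value layers.

1.40 half-value layers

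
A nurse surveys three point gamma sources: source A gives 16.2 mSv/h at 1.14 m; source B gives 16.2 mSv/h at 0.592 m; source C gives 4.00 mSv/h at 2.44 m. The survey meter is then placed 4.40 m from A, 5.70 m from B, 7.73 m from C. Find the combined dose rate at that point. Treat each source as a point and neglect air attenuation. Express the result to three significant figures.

1.66 mSv/h

By superposition, sum each source's inverse-square contribution:
A: 16.2 × (1.14/4.40)² = 1.087 mSv/h
B: 16.2 × (0.592/5.70)² = 0.1747 mSv/h
C: 4.00 × (2.44/7.73)² = 0.3985 mSv/h
Total = 1.087 + 0.1747 + 0.3985 = 1.660 mSv/h.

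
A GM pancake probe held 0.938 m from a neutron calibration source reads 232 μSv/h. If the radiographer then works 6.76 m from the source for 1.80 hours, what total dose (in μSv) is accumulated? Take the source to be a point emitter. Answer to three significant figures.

Intensity scales as (d₁/d₂)², so rate at 6.76 m:
(0.938/6.76)² = 0.01925, so 232 × 0.01925 = 4.466 μSv/h.
Dose = rate × time = 4.466 μSv/h × 1.800 h = 8.039 μSv.

8.04 μSv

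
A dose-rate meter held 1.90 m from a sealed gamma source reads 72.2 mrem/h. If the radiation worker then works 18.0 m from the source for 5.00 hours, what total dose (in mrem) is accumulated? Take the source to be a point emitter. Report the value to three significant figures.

By the inverse-square law, rate at 18.0 m:
72.2 × (1.90/18.0)² = 72.2 × 0.01114 = 0.8043 mrem/h.
Dose = rate × time = 0.8043 mrem/h × 5.000 h = 4.021 mrem.

4.02 mrem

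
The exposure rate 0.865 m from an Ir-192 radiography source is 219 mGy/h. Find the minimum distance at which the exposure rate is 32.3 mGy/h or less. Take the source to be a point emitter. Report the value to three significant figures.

Since intensity falls as 1/r², d₂ = d₁·√(I₁/I₂).
I₁/I₂ = 219/32.3 = 6.780, so d₂ = 0.865 × √6.780 = 2.252 m.

2.25 m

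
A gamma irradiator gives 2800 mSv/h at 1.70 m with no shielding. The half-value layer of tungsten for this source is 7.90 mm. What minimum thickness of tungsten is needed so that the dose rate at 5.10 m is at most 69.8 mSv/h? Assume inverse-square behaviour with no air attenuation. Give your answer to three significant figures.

At 5.10 m, distance alone gives (1.70/5.10)² = 0.1111, so 2800 × 0.1111 = 311.1 mSv/h.
Further attenuation needed: 311.1/69.8 = 4.457.
n = log₂(4.457) = 2.156 half-value layers.
Thickness = 2.156 × 7.90 mm = 17.03 mm.

17.0 mm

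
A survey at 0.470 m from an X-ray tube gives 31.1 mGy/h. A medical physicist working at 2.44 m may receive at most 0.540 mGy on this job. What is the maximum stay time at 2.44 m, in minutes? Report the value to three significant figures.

Intensity scales as (d₁/d₂)², so rate at 2.44 m:
(0.470/2.44)² = 0.03710, so 31.1 × 0.03710 = 1.154 mGy/h.
Stay time = 0.540 mGy ÷ 1.154 mGy/h = 0.4679 h = 28.07 min.

28.1 min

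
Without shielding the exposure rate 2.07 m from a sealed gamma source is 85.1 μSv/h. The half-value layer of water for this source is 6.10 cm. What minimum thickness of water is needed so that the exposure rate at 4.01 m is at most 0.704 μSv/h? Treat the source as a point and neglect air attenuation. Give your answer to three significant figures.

30.6 cm

At 4.01 m, distance alone gives 85.1 × (2.07/4.01)² = 85.1 × 0.2665 = 22.68 μSv/h.
Further attenuation needed: 22.68/0.704 = 32.22.
n = log₂(32.22) = 5.010 half-value layers.
Thickness = 5.010 × 6.10 cm = 30.56 cm.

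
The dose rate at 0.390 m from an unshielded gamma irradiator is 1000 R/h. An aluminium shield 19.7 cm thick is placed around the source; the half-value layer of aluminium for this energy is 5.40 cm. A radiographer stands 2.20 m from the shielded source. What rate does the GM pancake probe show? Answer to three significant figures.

2.51 R/h

Distance alone: 1000 × (0.390/2.20)² = 1000 × 0.03143 = 31.43 R/h.
Shield: 19.7/5.40 = 3.648 half-value layers → attenuation 2^(−3.648) = 0.07977.
Combined: 31.43 × 0.07977 = 2.507 R/h.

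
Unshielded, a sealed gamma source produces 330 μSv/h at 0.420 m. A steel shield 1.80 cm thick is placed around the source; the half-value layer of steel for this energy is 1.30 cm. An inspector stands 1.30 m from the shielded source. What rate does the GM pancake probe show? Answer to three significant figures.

Distance alone: 330 × (0.420/1.30)² = 330 × 0.1044 = 34.45 μSv/h.
Shield: 1.80/1.30 = 1.385 half-value layers → attenuation 2^(−1.385) = 0.3829.
Combined: 34.45 × 0.3829 = 13.19 μSv/h.

13.2 μSv/h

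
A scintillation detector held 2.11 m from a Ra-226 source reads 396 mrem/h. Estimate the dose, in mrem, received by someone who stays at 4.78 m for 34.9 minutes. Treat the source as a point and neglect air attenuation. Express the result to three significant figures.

44.9 mrem

Since intensity falls as 1/r², rate at 4.78 m:
(2.11/4.78)² = 0.1949, so 396 × 0.1949 = 77.18 mrem/h.
Dose = rate × time = 77.18 mrem/h × 0.5817 h = 44.90 mrem.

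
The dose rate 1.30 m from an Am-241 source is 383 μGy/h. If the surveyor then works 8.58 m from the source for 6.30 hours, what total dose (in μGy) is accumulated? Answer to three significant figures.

55.4 μGy

Applying the 1/r² law, rate at 8.58 m:
(1.30/8.58)² = 0.02296, so 383 × 0.02296 = 8.794 μGy/h.
Dose = rate × time = 8.794 μGy/h × 6.300 h = 55.40 μGy.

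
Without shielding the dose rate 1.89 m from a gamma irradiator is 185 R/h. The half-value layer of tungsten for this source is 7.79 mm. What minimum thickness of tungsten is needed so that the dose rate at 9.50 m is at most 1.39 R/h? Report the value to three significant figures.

At 9.50 m, distance alone gives (1.89/9.50)² = 0.03958, so 185 × 0.03958 = 7.322 R/h.
Further attenuation needed: 7.322/1.39 = 5.268.
n = log₂(5.268) = 2.397 half-value layers.
Thickness = 2.397 × 7.79 mm = 18.67 mm.

18.7 mm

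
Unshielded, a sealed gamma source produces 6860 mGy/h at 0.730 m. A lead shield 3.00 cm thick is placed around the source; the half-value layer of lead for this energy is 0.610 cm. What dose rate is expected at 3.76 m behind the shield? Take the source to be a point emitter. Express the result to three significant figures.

Distance alone: 6860 × (0.730/3.76)² = 6860 × 0.03769 = 258.6 mGy/h.
Shield: 3.00/0.610 = 4.918 half-value layers → attenuation 2^(−4.918) = 0.03308.
Combined: 258.6 × 0.03308 = 8.554 mGy/h.

8.55 mGy/h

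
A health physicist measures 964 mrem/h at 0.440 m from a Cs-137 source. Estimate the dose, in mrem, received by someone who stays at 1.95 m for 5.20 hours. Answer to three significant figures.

255 mrem

Using I₁d₁² = I₂d₂², rate at 1.95 m:
964 × (0.440/1.95)² = 964 × 0.05091 = 49.08 mrem/h.
Dose = rate × time = 49.08 mrem/h × 5.200 h = 255.2 mrem.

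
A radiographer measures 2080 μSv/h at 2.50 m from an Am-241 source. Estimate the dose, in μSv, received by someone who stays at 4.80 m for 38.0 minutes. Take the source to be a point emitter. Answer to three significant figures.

357 μSv

By the inverse-square law, rate at 4.80 m:
(2.50/4.80)² = 0.2713, so 2080 × 0.2713 = 564.3 μSv/h.
Dose = rate × time = 564.3 μSv/h × 0.6333 h = 357.4 μSv.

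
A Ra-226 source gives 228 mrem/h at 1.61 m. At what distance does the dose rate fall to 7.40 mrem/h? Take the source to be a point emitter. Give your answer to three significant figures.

Since intensity falls as 1/r², d₂ = d₁·√(I₁/I₂).
I₁/I₂ = 228/7.40 = 30.81, so d₂ = 1.61 × √30.81 = 8.937 m.

8.94 m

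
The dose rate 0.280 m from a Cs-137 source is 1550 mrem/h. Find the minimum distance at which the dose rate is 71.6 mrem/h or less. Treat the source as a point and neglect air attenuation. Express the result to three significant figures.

1.30 m

Since intensity falls as 1/r², d₂ = d₁·√(I₁/I₂).
I₁/I₂ = 1550/71.6 = 21.65, so d₂ = 0.280 × √21.65 = 1.303 m.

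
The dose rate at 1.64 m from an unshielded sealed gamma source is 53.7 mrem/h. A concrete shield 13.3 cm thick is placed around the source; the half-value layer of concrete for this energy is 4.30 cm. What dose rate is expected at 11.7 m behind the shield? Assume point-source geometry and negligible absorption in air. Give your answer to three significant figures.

0.124 mrem/h

Distance alone: 53.7 × (1.64/11.7)² = 53.7 × 0.01965 = 1.055 mrem/h.
Shield: 13.3/4.30 = 3.093 half-value layers → attenuation 2^(−3.093) = 0.1172.
Combined: 1.055 × 0.1172 = 0.1236 mrem/h.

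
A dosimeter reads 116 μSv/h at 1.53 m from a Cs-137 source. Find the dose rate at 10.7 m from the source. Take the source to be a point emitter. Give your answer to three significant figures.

2.37 μSv/h

By the inverse-square law, the rate at 10.7 m is
(1.53/10.7)² = 0.02045, so 116 × 0.02045 = 2.372 μSv/h.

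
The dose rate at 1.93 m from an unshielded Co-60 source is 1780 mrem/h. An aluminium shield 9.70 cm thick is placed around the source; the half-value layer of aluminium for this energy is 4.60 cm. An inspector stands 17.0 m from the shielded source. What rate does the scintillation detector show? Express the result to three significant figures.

5.32 mrem/h

Distance alone: (1.93/17.0)² = 0.01289, so 1780 × 0.01289 = 22.94 mrem/h.
Shield: 9.70/4.60 = 2.109 half-value layers → attenuation 2^(−2.109) = 0.2318.
Combined: 22.94 × 0.2318 = 5.317 mrem/h.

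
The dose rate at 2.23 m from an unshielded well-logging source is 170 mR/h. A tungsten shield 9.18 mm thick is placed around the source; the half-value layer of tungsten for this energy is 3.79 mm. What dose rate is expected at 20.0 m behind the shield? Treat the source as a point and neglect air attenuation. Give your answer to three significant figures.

0.394 mR/h

Distance alone: 170 × (2.23/20.0)² = 170 × 0.01243 = 2.113 mR/h.
Shield: 9.18/3.79 = 2.422 half-value layers → attenuation 2^(−2.422) = 0.1866.
Combined: 2.113 × 0.1866 = 0.3943 mR/h.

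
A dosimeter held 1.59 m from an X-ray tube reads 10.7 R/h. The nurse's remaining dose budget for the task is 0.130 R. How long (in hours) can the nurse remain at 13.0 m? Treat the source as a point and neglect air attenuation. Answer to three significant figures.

0.812 h

By the inverse-square law, rate at 13.0 m:
(1.59/13.0)² = 0.01496, so 10.7 × 0.01496 = 0.1601 R/h.
Stay time = 0.130 R ÷ 0.1601 R/h = 0.8120 h.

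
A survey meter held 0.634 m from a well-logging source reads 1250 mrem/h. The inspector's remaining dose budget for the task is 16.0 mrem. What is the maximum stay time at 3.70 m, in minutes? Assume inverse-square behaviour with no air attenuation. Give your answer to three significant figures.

26.2 min

Since intensity falls as 1/r², rate at 3.70 m:
(0.634/3.70)² = 0.02936, so 1250 × 0.02936 = 36.70 mrem/h.
Stay time = 16.0 mrem ÷ 36.70 mrem/h = 0.4360 h = 26.16 min.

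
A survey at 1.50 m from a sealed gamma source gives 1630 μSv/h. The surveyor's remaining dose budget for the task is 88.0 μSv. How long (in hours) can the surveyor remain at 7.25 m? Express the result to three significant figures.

Intensity scales as (d₁/d₂)², so rate at 7.25 m:
1630 × (1.50/7.25)² = 1630 × 0.04281 = 69.78 μSv/h.
Stay time = 88.0 μSv ÷ 69.78 μSv/h = 1.261 h.

1.26 h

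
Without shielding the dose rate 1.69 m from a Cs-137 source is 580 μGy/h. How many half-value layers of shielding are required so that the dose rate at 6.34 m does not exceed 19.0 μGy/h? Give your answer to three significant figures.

1.12 half-value layers

At 6.34 m, distance alone gives (1.69/6.34)² = 0.07106, so 580 × 0.07106 = 41.21 μGy/h.
Further attenuation needed: 41.21/19.0 = 2.169.
n = log₂(2.169) = 1.117 half-value layers.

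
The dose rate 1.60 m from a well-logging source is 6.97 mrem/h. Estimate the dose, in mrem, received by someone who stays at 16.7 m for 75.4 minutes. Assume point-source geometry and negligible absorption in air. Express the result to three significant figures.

0.0804 mrem

By the inverse-square law, rate at 16.7 m:
6.97 × (1.60/16.7)² = 6.97 × 0.009179 = 0.06398 mrem/h.
Dose = rate × time = 0.06398 mrem/h × 1.257 h = 0.08042 mrem.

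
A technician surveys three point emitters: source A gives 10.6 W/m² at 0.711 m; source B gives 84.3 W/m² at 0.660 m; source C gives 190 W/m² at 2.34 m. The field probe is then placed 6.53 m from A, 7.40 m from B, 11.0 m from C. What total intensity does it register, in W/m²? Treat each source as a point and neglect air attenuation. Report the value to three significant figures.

By superposition, sum each source's inverse-square contribution:
A: 10.6 × (0.711/6.53)² = 0.1257 W/m²
B: 84.3 × (0.660/7.40)² = 0.6706 W/m²
C: 190 × (2.34/11.0)² = 8.598 W/m²
Total = 0.1257 + 0.6706 + 8.598 = 9.394 W/m².

9.39 W/m²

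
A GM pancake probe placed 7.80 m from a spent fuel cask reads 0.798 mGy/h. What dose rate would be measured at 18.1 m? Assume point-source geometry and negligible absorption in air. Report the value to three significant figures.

Since intensity falls as 1/r², scaling from 7.80 m to 18.1 m:
0.798 × (7.80/18.1)² = 0.798 × 0.1857 = 0.1482 mGy/h.

0.148 mGy/h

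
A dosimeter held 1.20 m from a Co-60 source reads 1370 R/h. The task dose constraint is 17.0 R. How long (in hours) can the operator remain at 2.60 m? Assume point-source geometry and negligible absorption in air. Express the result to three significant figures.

0.0583 h

Intensity scales as (d₁/d₂)², so rate at 2.60 m:
1370 × (1.20/2.60)² = 1370 × 0.2130 = 291.8 R/h.
Stay time = 17.0 R ÷ 291.8 R/h = 0.05826 h.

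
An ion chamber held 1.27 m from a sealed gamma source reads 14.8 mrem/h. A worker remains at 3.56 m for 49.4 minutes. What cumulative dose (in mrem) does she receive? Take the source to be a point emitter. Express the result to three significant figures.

1.55 mrem

By the inverse-square law, rate at 3.56 m:
(1.27/3.56)² = 0.1273, so 14.8 × 0.1273 = 1.884 mrem/h.
Dose = rate × time = 1.884 mrem/h × 0.8233 h = 1.551 mrem.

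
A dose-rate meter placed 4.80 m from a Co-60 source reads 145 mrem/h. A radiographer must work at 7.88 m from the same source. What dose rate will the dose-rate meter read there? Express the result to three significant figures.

53.8 mrem/h

By the inverse-square law, scaling from 4.80 m to 7.88 m:
(4.80/7.88)² = 0.3710, so 145 × 0.3710 = 53.80 mrem/h.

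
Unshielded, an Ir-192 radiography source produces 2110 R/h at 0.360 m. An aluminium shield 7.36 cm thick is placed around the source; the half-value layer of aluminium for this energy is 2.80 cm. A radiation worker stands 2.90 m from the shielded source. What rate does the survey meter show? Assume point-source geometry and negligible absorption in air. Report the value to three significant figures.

5.26 R/h

Distance alone: (0.360/2.90)² = 0.01541, so 2110 × 0.01541 = 32.52 R/h.
Shield: 7.36/2.80 = 2.629 half-value layers → attenuation 2^(−2.629) = 0.1617.
Combined: 32.52 × 0.1617 = 5.258 R/h.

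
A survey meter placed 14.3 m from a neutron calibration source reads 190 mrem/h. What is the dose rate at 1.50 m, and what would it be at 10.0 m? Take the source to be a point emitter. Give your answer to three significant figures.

By the inverse-square law,
At 1.50 m: (14.3/1.50)² = 90.88, so 190 × 90.88 = 17270 mrem/h
At 10.0 m: (1.50/10.0)² = 0.02250, so 17270 × 0.02250 = 388.6 mrem/h.

17300 mrem/h; 389 mrem/h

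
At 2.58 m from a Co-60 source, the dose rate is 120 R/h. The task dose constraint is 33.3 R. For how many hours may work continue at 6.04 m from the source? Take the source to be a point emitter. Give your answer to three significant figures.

Since intensity falls as 1/r², rate at 6.04 m:
(2.58/6.04)² = 0.1825, so 120 × 0.1825 = 21.90 R/h.
Stay time = 33.3 R ÷ 21.90 R/h = 1.521 h.

1.52 h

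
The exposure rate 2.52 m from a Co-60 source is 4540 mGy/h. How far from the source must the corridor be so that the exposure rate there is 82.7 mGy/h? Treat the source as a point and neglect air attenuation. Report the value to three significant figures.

Applying the 1/r² law, d₂ = d₁·√(I₁/I₂).
I₁/I₂ = 4540/82.7 = 54.90, so d₂ = 2.52 × √54.90 = 18.67 m.

18.7 m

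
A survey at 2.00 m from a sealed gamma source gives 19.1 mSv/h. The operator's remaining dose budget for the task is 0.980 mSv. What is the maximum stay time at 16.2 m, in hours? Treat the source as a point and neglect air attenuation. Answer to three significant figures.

3.37 h

By the inverse-square law, rate at 16.2 m:
(2.00/16.2)² = 0.01524, so 19.1 × 0.01524 = 0.2911 mSv/h.
Stay time = 0.980 mSv ÷ 0.2911 mSv/h = 3.367 h.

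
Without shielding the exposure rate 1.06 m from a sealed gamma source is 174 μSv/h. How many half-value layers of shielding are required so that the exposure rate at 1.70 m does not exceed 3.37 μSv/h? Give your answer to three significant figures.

At 1.70 m, distance alone gives (1.06/1.70)² = 0.3888, so 174 × 0.3888 = 67.65 μSv/h.
Further attenuation needed: 67.65/3.37 = 20.07.
n = log₂(20.07) = 4.327 half-value layers.

4.33 half-value layers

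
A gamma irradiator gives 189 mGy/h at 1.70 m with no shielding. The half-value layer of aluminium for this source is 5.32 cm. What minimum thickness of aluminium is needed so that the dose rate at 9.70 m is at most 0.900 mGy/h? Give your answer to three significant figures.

14.3 cm

At 9.70 m, distance alone gives (1.70/9.70)² = 0.03072, so 189 × 0.03072 = 5.806 mGy/h.
Further attenuation needed: 5.806/0.900 = 6.451.
n = log₂(6.451) = 2.690 half-value layers.
Thickness = 2.690 × 5.32 cm = 14.31 cm.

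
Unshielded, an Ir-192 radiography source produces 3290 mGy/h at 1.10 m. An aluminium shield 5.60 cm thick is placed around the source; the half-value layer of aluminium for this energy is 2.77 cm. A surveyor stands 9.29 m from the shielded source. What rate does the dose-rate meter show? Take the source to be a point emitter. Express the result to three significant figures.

Distance alone: 3290 × (1.10/9.29)² = 3290 × 0.01402 = 46.13 mGy/h.
Shield: 5.60/2.77 = 2.022 half-value layers → attenuation 2^(−2.022) = 0.2462.
Combined: 46.13 × 0.2462 = 11.36 mGy/h.

11.4 mGy/h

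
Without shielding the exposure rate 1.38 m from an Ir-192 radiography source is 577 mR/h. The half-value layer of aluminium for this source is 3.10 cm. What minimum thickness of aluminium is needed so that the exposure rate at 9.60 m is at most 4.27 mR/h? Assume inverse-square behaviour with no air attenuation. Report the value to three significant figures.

At 9.60 m, distance alone gives 577 × (1.38/9.60)² = 577 × 0.02066 = 11.92 mR/h.
Further attenuation needed: 11.92/4.27 = 2.792.
n = log₂(2.792) = 1.481 half-value layers.
Thickness = 1.481 × 3.10 cm = 4.591 cm.

4.59 cm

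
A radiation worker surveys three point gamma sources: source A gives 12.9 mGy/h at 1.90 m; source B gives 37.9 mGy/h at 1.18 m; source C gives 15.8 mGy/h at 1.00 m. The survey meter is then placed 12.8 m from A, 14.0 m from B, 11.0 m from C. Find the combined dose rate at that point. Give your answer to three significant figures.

0.684 mGy/h

Each source contributes Iᵢ·(dᵢ/rᵢ)²; contributions add.
A: 12.9 × (1.90/12.8)² = 0.2842 mGy/h
B: 37.9 × (1.18/14.0)² = 0.2692 mGy/h
C: 15.8 × (1.00/11.0)² = 0.1306 mGy/h
Total = 0.2842 + 0.2692 + 0.1306 = 0.6840 mGy/h.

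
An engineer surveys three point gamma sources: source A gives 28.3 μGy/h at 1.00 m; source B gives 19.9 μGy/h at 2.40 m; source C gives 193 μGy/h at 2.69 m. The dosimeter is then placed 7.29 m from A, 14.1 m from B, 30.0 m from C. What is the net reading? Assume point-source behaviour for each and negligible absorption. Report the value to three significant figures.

2.66 μGy/h

By superposition, sum each source's inverse-square contribution:
A: 28.3 × (1.00/7.29)² = 0.5325 μGy/h
B: 19.9 × (2.40/14.1)² = 0.5766 μGy/h
C: 193 × (2.69/30.0)² = 1.552 μGy/h
Total = 0.5325 + 0.5766 + 1.552 = 2.661 μGy/h.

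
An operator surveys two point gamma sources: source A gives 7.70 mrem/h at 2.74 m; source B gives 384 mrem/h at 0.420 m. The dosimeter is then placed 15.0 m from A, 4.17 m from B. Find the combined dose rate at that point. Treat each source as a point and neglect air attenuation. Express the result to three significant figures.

4.15 mrem/h

By superposition, sum each source's inverse-square contribution:
A: 7.70 × (2.74/15.0)² = 0.2569 mrem/h
B: 384 × (0.420/4.17)² = 3.895 mrem/h
Total = 0.2569 + 3.895 = 4.152 mrem/h.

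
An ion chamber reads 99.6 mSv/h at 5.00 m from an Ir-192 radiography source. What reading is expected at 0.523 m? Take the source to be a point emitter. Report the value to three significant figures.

Using I₁d₁² = I₂d₂², the rate at 0.523 m is
(5.00/0.523)² = 91.40, so 99.6 × 91.40 = 9103 mSv/h.

9100 mSv/h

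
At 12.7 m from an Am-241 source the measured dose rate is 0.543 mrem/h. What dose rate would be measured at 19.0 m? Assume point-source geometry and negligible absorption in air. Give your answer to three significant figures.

Intensity scales as (d₁/d₂)², so scaling from 12.7 m to 19.0 m:
(12.7/19.0)² = 0.4468, so 0.543 × 0.4468 = 0.2426 mrem/h.

0.243 mrem/h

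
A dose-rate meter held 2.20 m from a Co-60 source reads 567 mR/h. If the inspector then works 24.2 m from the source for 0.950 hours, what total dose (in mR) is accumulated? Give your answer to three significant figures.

4.45 mR

Applying the 1/r² law, rate at 24.2 m:
(2.20/24.2)² = 0.008264, so 567 × 0.008264 = 4.686 mR/h.
Dose = rate × time = 4.686 mR/h × 0.9500 h = 4.452 mR.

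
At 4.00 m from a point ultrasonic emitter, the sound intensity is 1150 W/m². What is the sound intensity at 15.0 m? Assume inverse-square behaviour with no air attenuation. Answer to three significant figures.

By the inverse-square law, the rate at 15.0 m is
1150 × (4.00/15.0)² = 1150 × 0.07111 = 81.78 W/m².

81.8 W/m²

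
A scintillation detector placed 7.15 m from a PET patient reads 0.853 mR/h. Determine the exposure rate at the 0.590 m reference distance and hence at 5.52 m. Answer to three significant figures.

Intensity scales as (d₁/d₂)², so
At 0.590 m: (7.15/0.590)² = 146.9, so 0.853 × 146.9 = 125.3 mR/h
At 5.52 m: (0.590/5.52)² = 0.01142, so 125.3 × 0.01142 = 1.431 mR/h.

125 mR/h; 1.43 mR/h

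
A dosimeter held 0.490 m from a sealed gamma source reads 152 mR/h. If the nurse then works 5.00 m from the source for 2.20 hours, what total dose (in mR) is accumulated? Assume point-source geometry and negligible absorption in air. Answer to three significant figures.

Using I₁d₁² = I₂d₂², rate at 5.00 m:
152 × (0.490/5.00)² = 152 × 0.009604 = 1.460 mR/h.
Dose = rate × time = 1.460 mR/h × 2.200 h = 3.212 mR.

3.21 mR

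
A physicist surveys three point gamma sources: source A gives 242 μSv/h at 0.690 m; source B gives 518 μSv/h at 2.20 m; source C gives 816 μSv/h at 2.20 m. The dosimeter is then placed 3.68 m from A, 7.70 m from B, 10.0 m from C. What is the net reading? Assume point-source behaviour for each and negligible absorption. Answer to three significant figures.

90.3 μSv/h

Each source contributes Iᵢ·(dᵢ/rᵢ)²; contributions add.
A: 242 × (0.690/3.68)² = 8.508 μSv/h
B: 518 × (2.20/7.70)² = 42.29 μSv/h
C: 816 × (2.20/10.0)² = 39.49 μSv/h
Total = 8.508 + 42.29 + 39.49 = 90.29 μSv/h.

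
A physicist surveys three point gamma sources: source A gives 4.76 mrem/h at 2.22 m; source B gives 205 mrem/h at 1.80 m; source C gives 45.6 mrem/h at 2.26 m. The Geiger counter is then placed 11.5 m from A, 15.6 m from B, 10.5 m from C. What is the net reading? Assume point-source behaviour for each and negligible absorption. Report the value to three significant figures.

Each source contributes Iᵢ·(dᵢ/rᵢ)²; contributions add.
A: 4.76 × (2.22/11.5)² = 0.1774 mrem/h
B: 205 × (1.80/15.6)² = 2.729 mrem/h
C: 45.6 × (2.26/10.5)² = 2.113 mrem/h
Total = 0.1774 + 2.729 + 2.113 = 5.019 mrem/h.

5.02 mrem/h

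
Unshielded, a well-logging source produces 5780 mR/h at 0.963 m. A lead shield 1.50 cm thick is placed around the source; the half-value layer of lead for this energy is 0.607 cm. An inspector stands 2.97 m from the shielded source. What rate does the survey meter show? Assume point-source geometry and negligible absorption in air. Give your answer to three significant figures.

Distance alone: (0.963/2.97)² = 0.1051, so 5780 × 0.1051 = 607.5 mR/h.
Shield: 1.50/0.607 = 2.471 half-value layers → attenuation 2^(−2.471) = 0.1804.
Combined: 607.5 × 0.1804 = 109.6 mR/h.

110 mR/h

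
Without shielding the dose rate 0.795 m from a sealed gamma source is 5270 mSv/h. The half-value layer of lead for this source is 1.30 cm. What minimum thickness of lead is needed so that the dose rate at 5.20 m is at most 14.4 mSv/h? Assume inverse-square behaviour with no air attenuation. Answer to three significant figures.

At 5.20 m, distance alone gives 5270 × (0.795/5.20)² = 5270 × 0.02337 = 123.2 mSv/h.
Further attenuation needed: 123.2/14.4 = 8.556.
n = log₂(8.556) = 3.097 half-value layers.
Thickness = 3.097 × 1.30 cm = 4.026 cm.

4.03 cm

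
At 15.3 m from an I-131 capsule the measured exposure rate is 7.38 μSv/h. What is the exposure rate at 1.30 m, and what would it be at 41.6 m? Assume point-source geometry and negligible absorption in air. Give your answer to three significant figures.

1020 μSv/h; 0.998 μSv/h

Since intensity falls as 1/r²,
At 1.30 m: (15.3/1.30)² = 138.5, so 7.38 × 138.5 = 1022 μSv/h
At 41.6 m: 1022 × (1.30/41.6)² = 1022 × 0.0009766 = 0.9981 μSv/h.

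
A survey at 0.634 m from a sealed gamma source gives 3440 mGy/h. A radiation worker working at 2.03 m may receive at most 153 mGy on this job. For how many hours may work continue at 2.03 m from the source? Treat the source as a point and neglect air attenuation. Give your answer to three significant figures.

Using I₁d₁² = I₂d₂², rate at 2.03 m:
3440 × (0.634/2.03)² = 3440 × 0.09754 = 335.5 mGy/h.
Stay time = 153 mGy ÷ 335.5 mGy/h = 0.4560 h.

0.456 h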